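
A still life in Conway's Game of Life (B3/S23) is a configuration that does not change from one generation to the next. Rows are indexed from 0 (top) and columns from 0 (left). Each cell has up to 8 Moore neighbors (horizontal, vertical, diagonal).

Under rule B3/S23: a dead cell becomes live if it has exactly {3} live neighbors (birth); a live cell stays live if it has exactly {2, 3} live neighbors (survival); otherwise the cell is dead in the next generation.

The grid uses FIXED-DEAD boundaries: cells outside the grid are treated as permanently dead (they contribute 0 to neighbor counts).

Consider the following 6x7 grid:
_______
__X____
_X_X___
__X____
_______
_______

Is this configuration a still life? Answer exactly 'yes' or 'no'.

Compute generation 1 and compare to generation 0 (given above):
Generation 1:
_______
__X____
_X_X___
__X____
_______
_______
The grids are IDENTICAL -> still life.

Answer: yes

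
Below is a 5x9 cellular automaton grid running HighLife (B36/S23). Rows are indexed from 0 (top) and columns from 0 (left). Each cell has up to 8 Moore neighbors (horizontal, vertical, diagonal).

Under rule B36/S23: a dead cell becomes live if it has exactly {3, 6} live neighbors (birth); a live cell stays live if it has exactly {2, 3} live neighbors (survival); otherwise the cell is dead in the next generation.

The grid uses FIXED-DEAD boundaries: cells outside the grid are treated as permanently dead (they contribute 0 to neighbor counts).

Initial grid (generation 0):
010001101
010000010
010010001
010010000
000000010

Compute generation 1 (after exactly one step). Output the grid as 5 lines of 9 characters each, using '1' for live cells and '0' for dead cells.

Answer: 000000110
111001111
111000000
000000000
000000000

Derivation:
Simulating step by step:
Generation 0 (given above): 12 live cells
Generation 1: 12 live cells
(generation 1 grid is the final answer)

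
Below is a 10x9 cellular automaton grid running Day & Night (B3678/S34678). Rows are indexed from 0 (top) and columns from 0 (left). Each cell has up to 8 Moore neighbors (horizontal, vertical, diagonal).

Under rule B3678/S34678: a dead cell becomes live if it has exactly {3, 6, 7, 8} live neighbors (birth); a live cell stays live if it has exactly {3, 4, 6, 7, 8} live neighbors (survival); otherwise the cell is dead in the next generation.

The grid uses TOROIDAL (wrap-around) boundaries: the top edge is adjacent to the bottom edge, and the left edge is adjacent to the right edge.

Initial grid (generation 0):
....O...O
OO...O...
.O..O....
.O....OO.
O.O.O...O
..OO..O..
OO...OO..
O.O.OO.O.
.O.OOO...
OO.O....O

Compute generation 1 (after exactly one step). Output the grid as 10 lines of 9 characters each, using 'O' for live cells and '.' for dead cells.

Simulating step by step:
Generation 0 (given above): 34 live cells
Generation 1: 37 live cells
(generation 1 grid is the final answer)

Answer: O.O.....O
O...O....
.OO..OO..
.OOO.O..O
..O..OO..
..OOO..OO
.O...OOOO
O.O.....O
.O.O.OO..
O..O.O...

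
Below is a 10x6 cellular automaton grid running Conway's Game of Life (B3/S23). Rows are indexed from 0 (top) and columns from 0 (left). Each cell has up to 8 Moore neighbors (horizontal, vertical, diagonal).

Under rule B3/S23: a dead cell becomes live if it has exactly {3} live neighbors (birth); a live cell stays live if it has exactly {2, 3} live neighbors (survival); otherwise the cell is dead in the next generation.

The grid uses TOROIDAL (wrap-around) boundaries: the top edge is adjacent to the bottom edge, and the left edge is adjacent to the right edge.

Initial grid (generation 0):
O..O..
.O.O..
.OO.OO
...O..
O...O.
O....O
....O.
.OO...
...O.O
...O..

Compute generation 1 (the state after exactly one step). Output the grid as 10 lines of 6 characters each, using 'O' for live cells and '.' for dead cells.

Answer: ...OO.
.O.O.O
OO..O.
OOOO..
O...O.
O...O.
OO...O
..OOO.
...OO.
..OO..

Derivation:
Simulating step by step:
Generation 0 (given above): 19 live cells
Generation 1: 26 live cells
(generation 1 grid is the final answer)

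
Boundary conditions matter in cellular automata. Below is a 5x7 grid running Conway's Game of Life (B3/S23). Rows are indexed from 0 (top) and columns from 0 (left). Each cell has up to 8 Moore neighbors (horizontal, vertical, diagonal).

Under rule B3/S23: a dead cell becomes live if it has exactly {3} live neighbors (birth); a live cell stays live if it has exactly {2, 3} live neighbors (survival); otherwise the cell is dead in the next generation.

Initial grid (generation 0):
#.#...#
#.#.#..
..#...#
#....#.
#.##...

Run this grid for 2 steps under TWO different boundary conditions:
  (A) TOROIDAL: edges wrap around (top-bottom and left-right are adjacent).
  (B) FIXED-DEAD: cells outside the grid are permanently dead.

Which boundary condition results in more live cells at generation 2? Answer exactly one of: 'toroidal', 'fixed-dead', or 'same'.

Under TOROIDAL boundary, generation 2:
#.#....
..####.
#..#.#.
#......
#......
Population = 11

Under FIXED-DEAD boundary, generation 2:
.......
..##...
...#...
..###..
..#....
Population = 7

Comparison: toroidal=11, fixed-dead=7 -> toroidal

Answer: toroidal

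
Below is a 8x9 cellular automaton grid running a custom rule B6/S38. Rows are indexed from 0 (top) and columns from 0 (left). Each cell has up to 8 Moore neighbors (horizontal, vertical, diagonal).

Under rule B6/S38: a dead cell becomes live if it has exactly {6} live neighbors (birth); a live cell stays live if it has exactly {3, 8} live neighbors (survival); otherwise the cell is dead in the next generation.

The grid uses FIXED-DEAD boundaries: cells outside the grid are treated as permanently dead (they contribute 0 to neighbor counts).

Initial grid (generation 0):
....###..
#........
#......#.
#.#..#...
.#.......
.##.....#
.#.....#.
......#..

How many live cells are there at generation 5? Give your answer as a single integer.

Simulating step by step:
Generation 0 (given above): 16 live cells
Generation 1: 2 live cells
.........
.........
.........
.........
.........
.##......
.........
.........
Generation 2: 0 live cells
.........
.........
.........
.........
.........
.........
.........
.........
Generation 3: 0 live cells
.........
.........
.........
.........
.........
.........
.........
.........
Generation 4: 0 live cells
.........
.........
.........
.........
.........
.........
.........
.........
Generation 5: 0 live cells
.........
.........
.........
.........
.........
.........
.........
.........
Population at generation 5: 0

Answer: 0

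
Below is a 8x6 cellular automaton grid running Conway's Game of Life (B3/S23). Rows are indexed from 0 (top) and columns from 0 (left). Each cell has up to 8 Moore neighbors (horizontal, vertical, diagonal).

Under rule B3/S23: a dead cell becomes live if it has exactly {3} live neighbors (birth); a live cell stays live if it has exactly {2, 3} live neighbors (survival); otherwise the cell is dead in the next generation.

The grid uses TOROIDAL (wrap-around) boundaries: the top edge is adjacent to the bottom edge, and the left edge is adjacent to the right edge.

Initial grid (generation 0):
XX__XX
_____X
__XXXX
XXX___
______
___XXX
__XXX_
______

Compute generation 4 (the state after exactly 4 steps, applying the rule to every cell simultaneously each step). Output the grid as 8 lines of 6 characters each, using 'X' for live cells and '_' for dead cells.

Answer: ______
______
______
______
______
______
______
______

Derivation:
Simulating step by step:
Generation 0 (given above): 18 live cells
Generation 1: 27 live cells
X___XX
_XX___
__XXXX
XXX_XX
XXXXXX
__X__X
__X__X
XXX___
Generation 2: 10 live cells
___X_X
_XX___
______
______
______
______
__XX_X
__XXX_
Generation 3: 4 live cells
_X____
__X___
______
______
______
______
__X___
_____X
Generation 4: 0 live cells
(generation 4 grid is the final answer)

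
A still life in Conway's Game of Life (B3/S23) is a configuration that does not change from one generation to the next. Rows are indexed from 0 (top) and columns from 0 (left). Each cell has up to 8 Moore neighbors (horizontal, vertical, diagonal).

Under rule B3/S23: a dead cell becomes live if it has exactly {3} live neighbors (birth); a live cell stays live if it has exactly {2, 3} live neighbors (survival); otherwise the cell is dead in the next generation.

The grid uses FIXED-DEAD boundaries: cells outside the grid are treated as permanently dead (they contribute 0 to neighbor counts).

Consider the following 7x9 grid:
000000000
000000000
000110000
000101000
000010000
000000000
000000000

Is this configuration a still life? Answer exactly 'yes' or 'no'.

Answer: yes

Derivation:
Compute generation 1 and compare to generation 0 (given above):
Generation 1:
000000000
000000000
000110000
000101000
000010000
000000000
000000000
The grids are IDENTICAL -> still life.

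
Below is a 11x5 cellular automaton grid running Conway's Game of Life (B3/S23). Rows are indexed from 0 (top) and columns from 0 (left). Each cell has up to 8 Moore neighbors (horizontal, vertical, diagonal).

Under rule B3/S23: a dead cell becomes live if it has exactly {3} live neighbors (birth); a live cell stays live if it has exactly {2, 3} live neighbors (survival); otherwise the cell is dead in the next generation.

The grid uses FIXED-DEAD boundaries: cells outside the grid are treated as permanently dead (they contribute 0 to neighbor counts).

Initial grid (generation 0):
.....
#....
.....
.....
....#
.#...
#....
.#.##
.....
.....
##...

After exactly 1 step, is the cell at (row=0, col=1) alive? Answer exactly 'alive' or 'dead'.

Answer: dead

Derivation:
Simulating step by step:
Generation 0 (given above): 9 live cells
Generation 1: 3 live cells
.....
.....
.....
.....
.....
.....
###..
.....
.....
.....
.....

Cell (0,1) at generation 1: 0 -> dead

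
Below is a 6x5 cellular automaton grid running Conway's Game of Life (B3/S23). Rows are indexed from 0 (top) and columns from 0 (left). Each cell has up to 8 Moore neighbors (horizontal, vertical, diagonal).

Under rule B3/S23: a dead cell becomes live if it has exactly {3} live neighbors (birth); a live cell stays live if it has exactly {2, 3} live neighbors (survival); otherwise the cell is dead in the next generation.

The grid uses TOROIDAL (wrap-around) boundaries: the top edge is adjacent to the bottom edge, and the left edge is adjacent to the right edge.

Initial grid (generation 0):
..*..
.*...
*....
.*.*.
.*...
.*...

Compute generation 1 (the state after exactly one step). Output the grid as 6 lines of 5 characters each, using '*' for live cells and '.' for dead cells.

Simulating step by step:
Generation 0 (given above): 7 live cells
Generation 1: 13 live cells
(generation 1 grid is the final answer)

Answer: .**..
.*...
***..
***..
**...
.**..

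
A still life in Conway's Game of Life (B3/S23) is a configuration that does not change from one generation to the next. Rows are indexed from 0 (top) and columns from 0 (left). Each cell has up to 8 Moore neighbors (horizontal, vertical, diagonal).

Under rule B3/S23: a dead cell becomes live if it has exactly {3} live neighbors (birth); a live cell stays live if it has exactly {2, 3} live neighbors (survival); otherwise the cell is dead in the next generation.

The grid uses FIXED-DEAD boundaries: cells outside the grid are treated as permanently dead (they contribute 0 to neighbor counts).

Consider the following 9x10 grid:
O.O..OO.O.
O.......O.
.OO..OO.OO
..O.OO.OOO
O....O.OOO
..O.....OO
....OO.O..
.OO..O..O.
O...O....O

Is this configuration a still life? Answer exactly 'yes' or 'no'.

Compute generation 1 and compare to generation 0 (given above):
Generation 1:
.O.....O..
O.O.....O.
.OOOOOO...
..OOO.....
.O.OOO....
....OO...O
.OOOOOOO.O
.O.O.OO.O.
.O........
Cell (0,0) differs: gen0=1 vs gen1=0 -> NOT a still life.

Answer: no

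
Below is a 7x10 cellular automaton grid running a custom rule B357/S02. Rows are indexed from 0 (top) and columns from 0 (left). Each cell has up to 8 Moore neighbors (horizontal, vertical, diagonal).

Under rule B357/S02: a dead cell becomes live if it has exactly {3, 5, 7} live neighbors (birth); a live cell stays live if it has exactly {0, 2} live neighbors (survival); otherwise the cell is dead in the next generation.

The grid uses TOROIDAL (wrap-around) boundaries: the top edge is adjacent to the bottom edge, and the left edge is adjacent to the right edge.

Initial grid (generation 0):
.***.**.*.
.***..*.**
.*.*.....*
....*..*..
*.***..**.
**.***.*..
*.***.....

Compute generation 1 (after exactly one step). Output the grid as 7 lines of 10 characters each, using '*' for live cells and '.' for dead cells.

Answer: ....*.*.*.
*....**...
.**.*..*.*
**.*...*.*
*........*
......***.
.....*.*.*

Derivation:
Simulating step by step:
Generation 0 (given above): 33 live cells
Generation 1: 24 live cells
(generation 1 grid is the final answer)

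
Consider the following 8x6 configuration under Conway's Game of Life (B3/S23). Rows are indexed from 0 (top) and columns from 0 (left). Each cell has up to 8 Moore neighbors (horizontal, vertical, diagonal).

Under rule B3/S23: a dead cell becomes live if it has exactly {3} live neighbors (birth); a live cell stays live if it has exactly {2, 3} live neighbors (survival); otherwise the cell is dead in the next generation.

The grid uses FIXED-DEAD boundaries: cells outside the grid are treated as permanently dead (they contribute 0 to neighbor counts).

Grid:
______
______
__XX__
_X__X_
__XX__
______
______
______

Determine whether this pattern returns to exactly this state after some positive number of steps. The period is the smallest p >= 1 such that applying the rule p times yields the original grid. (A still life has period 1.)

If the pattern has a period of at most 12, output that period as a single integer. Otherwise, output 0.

Simulating and comparing each generation to the original:
Gen 0 (original, given above): 6 live cells
Gen 1: 6 live cells, MATCHES original -> period = 1

Answer: 1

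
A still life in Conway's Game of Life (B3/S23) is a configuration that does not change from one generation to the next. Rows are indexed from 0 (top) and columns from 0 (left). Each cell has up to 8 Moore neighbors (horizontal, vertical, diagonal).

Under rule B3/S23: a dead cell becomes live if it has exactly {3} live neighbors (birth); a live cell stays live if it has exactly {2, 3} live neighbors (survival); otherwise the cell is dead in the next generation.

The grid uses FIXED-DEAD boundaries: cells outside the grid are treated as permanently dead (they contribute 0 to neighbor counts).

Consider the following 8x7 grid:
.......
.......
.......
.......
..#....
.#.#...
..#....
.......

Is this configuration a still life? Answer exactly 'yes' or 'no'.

Compute generation 1 and compare to generation 0 (given above):
Generation 1:
.......
.......
.......
.......
..#....
.#.#...
..#....
.......
The grids are IDENTICAL -> still life.

Answer: yes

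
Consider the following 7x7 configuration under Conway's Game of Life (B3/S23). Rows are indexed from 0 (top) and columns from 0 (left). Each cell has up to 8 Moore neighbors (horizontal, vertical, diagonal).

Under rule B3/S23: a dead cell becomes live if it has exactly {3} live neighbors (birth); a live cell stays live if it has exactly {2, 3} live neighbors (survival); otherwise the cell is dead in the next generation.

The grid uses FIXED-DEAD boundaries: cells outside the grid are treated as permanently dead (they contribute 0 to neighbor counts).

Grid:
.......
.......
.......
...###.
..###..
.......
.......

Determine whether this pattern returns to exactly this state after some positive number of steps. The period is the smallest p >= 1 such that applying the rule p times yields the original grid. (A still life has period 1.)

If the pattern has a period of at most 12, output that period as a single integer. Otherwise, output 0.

Answer: 2

Derivation:
Simulating and comparing each generation to the original:
Gen 0 (original, given above): 6 live cells
Gen 1: 6 live cells, differs from original
Gen 2: 6 live cells, MATCHES original -> period = 2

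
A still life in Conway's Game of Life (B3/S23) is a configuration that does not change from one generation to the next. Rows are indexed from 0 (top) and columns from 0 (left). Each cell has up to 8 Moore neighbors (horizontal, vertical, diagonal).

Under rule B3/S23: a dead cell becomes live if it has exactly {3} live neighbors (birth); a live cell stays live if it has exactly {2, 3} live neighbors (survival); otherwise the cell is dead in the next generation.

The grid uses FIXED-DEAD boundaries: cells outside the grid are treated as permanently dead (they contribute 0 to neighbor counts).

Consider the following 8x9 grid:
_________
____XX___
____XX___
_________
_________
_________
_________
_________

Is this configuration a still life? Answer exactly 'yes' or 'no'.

Answer: yes

Derivation:
Compute generation 1 and compare to generation 0 (given above):
Generation 1:
_________
____XX___
____XX___
_________
_________
_________
_________
_________
The grids are IDENTICAL -> still life.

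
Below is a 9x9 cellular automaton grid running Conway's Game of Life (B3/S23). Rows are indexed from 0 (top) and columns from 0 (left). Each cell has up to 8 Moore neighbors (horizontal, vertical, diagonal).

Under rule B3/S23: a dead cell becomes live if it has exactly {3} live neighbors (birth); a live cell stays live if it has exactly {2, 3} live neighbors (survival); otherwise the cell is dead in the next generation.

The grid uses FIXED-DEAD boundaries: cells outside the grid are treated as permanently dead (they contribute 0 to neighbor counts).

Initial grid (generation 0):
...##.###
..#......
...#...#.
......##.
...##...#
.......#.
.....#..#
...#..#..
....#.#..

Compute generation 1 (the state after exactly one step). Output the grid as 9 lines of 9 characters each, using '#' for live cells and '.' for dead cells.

Answer: ...#...#.
..#.#.#.#
......##.
...##.###
......#.#
....#..##
......##.
....#.##.
.....#...

Derivation:
Simulating step by step:
Generation 0 (given above): 20 live cells
Generation 1: 24 live cells
(generation 1 grid is the final answer)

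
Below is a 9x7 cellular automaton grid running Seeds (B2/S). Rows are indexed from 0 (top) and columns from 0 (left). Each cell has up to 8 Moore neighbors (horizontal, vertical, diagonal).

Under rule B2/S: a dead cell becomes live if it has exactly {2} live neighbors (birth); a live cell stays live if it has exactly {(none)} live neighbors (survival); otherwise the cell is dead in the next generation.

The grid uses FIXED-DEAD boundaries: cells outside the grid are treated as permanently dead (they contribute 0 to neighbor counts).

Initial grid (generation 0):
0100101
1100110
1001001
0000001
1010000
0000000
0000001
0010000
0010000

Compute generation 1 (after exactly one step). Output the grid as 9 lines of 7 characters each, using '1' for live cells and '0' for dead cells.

Simulating step by step:
Generation 0 (given above): 16 live cells
Generation 1: 13 live cells
(generation 1 grid is the final answer)

Answer: 0011000
0000000
0010000
1011010
0100000
0100000
0000000
0101000
0101000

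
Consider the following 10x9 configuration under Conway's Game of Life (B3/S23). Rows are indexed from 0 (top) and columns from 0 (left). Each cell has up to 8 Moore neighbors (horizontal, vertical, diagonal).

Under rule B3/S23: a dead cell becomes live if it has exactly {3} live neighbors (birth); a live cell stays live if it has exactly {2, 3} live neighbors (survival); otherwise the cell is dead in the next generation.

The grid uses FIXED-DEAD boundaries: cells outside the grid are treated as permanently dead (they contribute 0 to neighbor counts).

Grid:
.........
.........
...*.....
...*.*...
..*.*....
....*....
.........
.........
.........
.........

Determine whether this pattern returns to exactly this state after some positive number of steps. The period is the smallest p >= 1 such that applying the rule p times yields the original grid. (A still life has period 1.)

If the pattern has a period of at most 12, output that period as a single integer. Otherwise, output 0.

Answer: 2

Derivation:
Simulating and comparing each generation to the original:
Gen 0 (original, given above): 6 live cells
Gen 1: 6 live cells, differs from original
Gen 2: 6 live cells, MATCHES original -> period = 2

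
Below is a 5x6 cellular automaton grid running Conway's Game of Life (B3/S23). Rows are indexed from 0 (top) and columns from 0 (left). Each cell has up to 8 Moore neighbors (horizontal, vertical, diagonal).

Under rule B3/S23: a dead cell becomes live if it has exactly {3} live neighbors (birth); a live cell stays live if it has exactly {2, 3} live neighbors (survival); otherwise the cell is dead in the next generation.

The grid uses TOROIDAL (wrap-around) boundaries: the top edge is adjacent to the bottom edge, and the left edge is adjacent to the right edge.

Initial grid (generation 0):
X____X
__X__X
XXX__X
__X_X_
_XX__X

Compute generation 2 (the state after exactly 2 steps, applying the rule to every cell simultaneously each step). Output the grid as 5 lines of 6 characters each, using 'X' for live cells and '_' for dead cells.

Answer: X_____
X_X___
_X__X_
______
XXX___

Derivation:
Simulating step by step:
Generation 0 (given above): 13 live cells
Generation 1: 15 live cells
__X_XX
__X_X_
X_X_XX
____X_
_XXXXX
Generation 2: 8 live cells
(generation 2 grid is the final answer)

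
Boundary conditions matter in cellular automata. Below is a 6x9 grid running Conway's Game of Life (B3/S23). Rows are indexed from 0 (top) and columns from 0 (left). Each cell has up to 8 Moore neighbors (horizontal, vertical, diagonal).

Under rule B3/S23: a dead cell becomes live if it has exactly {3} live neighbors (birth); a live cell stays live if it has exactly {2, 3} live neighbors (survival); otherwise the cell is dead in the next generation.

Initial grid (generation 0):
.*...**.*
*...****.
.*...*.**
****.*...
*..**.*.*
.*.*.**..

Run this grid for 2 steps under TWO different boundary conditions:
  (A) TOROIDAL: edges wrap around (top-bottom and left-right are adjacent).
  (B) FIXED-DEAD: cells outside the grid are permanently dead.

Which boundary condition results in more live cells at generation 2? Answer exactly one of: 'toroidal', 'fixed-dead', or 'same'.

Under TOROIDAL boundary, generation 2:
.*.*.....
**.*.....
..**.....
....*...*
*.*.*.***
.*......*
Population = 17

Under FIXED-DEAD boundary, generation 2:
.........
...**....
****...**
....*...*
.***....*
.....*.*.
Population = 16

Comparison: toroidal=17, fixed-dead=16 -> toroidal

Answer: toroidal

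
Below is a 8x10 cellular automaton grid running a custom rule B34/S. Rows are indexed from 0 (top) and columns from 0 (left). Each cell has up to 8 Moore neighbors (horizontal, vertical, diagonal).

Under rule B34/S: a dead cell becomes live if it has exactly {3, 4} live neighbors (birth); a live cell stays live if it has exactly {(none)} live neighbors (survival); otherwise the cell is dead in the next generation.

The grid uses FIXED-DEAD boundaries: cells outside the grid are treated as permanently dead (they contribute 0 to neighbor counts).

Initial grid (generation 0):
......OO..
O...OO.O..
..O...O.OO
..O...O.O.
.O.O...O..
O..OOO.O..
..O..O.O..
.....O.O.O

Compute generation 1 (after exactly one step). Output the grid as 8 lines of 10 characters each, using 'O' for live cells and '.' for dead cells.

Simulating step by step:
Generation 0 (given above): 27 live cells
Generation 1: 20 live cells
(generation 1 grid is the final answer)

Answer: .....O....
........O.
.O.O.O....
.O.O.....O
..O.OOO.O.
.OO.....O.
...O....O.
......O.O.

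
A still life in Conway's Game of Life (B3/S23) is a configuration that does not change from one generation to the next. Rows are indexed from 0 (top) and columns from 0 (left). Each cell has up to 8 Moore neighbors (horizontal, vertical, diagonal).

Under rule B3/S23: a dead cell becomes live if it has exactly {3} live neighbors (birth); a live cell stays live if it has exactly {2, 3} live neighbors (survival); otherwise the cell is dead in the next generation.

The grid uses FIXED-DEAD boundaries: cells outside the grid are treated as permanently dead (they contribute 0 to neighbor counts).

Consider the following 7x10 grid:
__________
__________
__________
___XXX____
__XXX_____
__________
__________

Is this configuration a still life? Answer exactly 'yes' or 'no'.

Answer: no

Derivation:
Compute generation 1 and compare to generation 0 (given above):
Generation 1:
__________
__________
____X_____
__X__X____
__X__X____
___X______
__________
Cell (2,4) differs: gen0=0 vs gen1=1 -> NOT a still life.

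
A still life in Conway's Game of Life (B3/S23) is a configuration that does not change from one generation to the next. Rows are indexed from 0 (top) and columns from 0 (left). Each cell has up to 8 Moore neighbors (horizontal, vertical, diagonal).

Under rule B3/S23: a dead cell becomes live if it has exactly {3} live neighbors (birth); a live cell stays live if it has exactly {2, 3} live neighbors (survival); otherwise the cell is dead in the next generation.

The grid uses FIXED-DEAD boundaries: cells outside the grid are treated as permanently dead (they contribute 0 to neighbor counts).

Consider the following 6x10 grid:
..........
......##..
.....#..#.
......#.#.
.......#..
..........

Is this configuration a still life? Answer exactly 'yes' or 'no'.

Compute generation 1 and compare to generation 0 (given above):
Generation 1:
..........
......##..
.....#..#.
......#.#.
.......#..
..........
The grids are IDENTICAL -> still life.

Answer: yes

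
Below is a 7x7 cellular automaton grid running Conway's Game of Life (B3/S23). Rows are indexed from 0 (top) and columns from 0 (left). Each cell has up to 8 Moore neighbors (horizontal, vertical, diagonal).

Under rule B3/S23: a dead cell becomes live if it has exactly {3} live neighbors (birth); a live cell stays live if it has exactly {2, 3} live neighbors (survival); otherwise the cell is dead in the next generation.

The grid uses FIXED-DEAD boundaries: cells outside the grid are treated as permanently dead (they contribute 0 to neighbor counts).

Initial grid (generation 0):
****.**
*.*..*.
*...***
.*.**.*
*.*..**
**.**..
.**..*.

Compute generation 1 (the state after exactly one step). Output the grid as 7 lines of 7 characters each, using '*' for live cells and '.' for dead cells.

Simulating step by step:
Generation 0 (given above): 28 live cells
Generation 1: 26 live cells
(generation 1 grid is the final answer)

Answer: *.*****
*.*....
*.*...*
****...
*.....*
*..**.*
*****..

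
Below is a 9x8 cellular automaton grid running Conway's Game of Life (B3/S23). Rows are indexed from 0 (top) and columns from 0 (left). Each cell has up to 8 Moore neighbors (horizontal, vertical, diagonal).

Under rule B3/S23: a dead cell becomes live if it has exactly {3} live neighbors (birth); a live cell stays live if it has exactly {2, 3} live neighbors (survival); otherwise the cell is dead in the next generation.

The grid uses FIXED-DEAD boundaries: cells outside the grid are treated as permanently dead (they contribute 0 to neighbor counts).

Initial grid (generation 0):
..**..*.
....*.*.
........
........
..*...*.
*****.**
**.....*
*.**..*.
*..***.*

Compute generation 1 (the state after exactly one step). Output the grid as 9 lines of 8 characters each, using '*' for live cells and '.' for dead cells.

Simulating step by step:
Generation 0 (given above): 26 live cells
Generation 1: 28 live cells
(generation 1 grid is the final answer)

Answer: ...*.*..
...*.*..
........
........
..*..***
*..*.***
....**.*
*.**.***
.******.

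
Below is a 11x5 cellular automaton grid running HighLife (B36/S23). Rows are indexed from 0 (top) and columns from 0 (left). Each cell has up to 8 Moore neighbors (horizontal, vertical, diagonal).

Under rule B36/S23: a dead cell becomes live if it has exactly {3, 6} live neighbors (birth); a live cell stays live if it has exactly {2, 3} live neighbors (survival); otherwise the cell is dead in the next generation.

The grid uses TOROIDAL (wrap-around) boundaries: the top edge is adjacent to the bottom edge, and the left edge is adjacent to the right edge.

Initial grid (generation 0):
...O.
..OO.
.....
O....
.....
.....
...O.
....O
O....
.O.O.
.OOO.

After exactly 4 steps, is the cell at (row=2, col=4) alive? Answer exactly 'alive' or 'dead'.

Simulating step by step:
Generation 0 (given above): 12 live cells
Generation 1: 15 live cells
.OO.O
..OO.
.....
.....
.....
.....
.....
....O
O...O
OO.OO
.O.OO
Generation 2: 11 live cells
.O.OO
.OOO.
.....
.....
.....
.....
.....
O...O
.O...
.O...
..O..
Generation 3: 17 live cells
OOO.O
OO.OO
..O..
.....
.....
.....
.....
O....
.O...
.OO..
OOOO.
Generation 4: 10 live cells
...O.
.....
OOOOO
.....
.....
.....
.....
.....
OOO..
...O.
.....

Cell (2,4) at generation 4: 1 -> alive

Answer: alive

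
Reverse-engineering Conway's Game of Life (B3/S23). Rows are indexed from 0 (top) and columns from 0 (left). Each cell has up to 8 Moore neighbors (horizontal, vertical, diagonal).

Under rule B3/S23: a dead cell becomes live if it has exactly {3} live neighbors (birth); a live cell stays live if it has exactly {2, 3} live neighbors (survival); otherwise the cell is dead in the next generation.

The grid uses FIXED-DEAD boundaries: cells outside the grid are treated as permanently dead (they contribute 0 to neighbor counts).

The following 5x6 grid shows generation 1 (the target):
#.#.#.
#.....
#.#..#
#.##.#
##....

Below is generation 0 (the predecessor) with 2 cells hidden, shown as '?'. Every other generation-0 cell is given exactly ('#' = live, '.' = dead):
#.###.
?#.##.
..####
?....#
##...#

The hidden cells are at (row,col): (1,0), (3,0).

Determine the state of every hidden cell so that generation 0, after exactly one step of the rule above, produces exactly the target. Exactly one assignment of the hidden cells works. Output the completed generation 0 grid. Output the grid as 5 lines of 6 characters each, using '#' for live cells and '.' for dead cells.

Hidden generation-0 cells (in order): (1,0), (3,0).
A hidden cell only influences target cells in its own 3x3 neighborhood. Try each of the 2^2 = 4 assignments, step the completed generation 0 forward once under B3/S23, and compare with the target:
  (1,0)=. (3,0)=. -> step gives (0,0)='.' but target has '#' -> reject
  (1,0)=. (3,0)=# -> step gives (0,0)='.' but target has '#' -> reject
  (1,0)=# (3,0)=. -> step gives (2,0)='.' but target has '#' -> reject
  (1,0)=# (3,0)=# -> step reproduces the target at every cell -> ACCEPT
Unique solution: (1,0)=live, (3,0)=live.
Check: live-neighbor counts of every cell in the completed generation 0:
243432
246764
343453
243353
221021
Applying B3/S23 to generation 0 with these counts gives:
#.#.#.
#.....
#.#..#
#.##.#
##....
which matches the target exactly.

Answer: #.###.
##.##.
..####
#....#
##...#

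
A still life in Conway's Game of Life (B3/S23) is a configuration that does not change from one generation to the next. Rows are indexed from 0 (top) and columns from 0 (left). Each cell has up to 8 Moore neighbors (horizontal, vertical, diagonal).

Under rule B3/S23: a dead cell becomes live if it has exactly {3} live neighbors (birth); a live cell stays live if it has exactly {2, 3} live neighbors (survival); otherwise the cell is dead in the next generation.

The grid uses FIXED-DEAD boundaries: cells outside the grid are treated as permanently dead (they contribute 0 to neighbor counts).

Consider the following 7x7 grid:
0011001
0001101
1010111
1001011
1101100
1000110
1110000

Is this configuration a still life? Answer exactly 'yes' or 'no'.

Compute generation 1 and compare to generation 0 (given above):
Generation 1:
0011110
0100001
0110000
1000001
1111001
0000110
1100000
Cell (0,4) differs: gen0=0 vs gen1=1 -> NOT a still life.

Answer: no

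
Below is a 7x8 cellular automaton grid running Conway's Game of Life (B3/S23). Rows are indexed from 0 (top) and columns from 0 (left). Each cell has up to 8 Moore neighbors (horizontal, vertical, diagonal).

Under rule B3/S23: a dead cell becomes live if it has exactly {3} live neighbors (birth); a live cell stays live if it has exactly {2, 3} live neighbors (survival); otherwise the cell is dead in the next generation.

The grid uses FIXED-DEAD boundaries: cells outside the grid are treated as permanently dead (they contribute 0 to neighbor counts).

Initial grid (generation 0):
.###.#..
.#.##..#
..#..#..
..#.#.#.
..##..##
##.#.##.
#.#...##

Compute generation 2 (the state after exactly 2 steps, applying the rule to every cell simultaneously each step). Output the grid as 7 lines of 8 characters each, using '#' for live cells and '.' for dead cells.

Simulating step by step:
Generation 0 (given above): 26 live cells
Generation 1: 24 live cells
.#.#....
.#...##.
.##..##.
.##.#.##
.......#
#..###..
#.#..###
Generation 2: 25 live cells
(generation 2 grid is the final answer)

Answer: ..#.....
##..###.
#..##...
.###...#
.##....#
.#.###.#
.#.#.##.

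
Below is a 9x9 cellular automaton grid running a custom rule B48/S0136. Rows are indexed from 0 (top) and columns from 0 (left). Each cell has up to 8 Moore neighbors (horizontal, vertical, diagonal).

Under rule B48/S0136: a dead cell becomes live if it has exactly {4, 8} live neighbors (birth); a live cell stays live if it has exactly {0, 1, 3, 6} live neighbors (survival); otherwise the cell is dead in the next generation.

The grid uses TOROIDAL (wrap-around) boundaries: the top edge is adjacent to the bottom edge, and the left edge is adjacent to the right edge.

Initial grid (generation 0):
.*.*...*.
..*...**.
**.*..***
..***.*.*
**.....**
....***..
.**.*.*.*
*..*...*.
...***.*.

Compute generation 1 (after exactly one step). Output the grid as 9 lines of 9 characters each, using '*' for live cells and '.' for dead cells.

Simulating step by step:
Generation 0 (given above): 36 live cells
Generation 1: 36 live cells
(generation 1 grid is the final answer)

Answer: .****..*.
**.......
**...*.*.
...*..*.*
*..**.*.*
.*....*.*
...**.**.
..*..****
..**.**.*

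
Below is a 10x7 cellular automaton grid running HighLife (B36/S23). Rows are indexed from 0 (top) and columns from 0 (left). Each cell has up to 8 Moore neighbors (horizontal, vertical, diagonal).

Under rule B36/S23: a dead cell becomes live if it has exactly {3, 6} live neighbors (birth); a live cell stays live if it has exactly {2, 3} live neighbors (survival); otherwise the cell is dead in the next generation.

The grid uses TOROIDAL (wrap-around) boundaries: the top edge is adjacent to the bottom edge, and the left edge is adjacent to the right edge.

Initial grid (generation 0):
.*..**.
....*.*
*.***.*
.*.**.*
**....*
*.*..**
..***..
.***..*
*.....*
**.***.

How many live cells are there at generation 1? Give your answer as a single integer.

Answer: 24

Derivation:
Simulating step by step:
Generation 0 (given above): 35 live cells
Generation 1: 24 live cells
.**....
.**..**
.**..**
....*..
...**..
..*.**.
....*..
.*..***
.......
.***...
Population at generation 1: 24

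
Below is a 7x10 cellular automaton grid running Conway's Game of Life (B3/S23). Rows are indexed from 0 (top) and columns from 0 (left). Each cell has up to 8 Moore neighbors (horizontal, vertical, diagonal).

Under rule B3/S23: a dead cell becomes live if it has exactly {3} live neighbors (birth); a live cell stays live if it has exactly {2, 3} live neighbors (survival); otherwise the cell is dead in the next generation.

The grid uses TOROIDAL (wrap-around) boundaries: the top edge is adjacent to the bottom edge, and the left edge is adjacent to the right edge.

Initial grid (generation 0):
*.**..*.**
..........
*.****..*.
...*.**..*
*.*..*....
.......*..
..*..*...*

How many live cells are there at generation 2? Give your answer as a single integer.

Simulating step by step:
Generation 0 (given above): 23 live cells
Generation 1: 29 live cells
****....**
*....*.**.
..**.**..*
*.....*..*
....**....
.*....*...
****..**.*
Generation 2: 22 live cells
...**.....
.....*.*..
.*..**....
*..*..*..*
*....**...
.*.**.**..
...*..**..
Population at generation 2: 22

Answer: 22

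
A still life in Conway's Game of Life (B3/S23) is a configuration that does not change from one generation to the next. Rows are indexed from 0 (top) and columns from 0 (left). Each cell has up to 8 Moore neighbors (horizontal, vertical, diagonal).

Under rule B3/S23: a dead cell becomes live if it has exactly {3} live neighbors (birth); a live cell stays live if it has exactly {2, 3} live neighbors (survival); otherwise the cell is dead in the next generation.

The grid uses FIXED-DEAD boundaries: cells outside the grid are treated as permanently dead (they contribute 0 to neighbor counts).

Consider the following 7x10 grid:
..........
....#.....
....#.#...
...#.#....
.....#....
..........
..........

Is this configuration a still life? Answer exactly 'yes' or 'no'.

Answer: no

Derivation:
Compute generation 1 and compare to generation 0 (given above):
Generation 1:
..........
.....#....
...##.....
.....##...
....#.....
..........
..........
Cell (1,4) differs: gen0=1 vs gen1=0 -> NOT a still life.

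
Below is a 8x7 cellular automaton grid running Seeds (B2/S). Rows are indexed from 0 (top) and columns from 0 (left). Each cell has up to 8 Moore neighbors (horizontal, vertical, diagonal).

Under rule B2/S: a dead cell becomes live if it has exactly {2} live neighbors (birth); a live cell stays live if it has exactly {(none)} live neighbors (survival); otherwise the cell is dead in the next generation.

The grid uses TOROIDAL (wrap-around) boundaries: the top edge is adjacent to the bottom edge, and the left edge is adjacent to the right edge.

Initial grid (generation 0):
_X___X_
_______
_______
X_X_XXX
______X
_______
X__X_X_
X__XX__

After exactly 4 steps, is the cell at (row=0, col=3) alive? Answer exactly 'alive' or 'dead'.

Simulating step by step:
Generation 0 (given above): 14 live cells
Generation 1: 18 live cells
X_XX__X
_______
XX_XX__
_X_X___
_X_XX__
X___XX_
_XX____
_______
Generation 2: 11 live cells
_X_____
_____X_
_______
_____X_
______X
______X
X__XXXX
______X
Generation 3: 12 live cells
X____XX
_______
____XXX
______X
X______
___X___
_______
_XXX___
Generation 4: 9 live cells
___XX__
_______
X______
____X__
______X
_______
_X__X__
____XX_

Cell (0,3) at generation 4: 1 -> alive

Answer: alive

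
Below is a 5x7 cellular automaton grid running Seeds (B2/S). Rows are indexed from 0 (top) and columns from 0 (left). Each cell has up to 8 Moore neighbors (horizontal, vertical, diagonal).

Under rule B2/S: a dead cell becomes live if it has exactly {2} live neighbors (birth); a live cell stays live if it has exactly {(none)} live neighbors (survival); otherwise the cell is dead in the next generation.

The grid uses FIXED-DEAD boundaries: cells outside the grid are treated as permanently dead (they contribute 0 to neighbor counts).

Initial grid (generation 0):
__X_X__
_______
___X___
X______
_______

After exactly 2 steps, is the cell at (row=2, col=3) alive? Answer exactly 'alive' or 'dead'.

Simulating step by step:
Generation 0 (given above): 4 live cells
Generation 1: 3 live cells
___X___
__X_X__
_______
_______
_______
Generation 2: 3 live cells
__X_X__
_______
___X___
_______
_______

Cell (2,3) at generation 2: 1 -> alive

Answer: alive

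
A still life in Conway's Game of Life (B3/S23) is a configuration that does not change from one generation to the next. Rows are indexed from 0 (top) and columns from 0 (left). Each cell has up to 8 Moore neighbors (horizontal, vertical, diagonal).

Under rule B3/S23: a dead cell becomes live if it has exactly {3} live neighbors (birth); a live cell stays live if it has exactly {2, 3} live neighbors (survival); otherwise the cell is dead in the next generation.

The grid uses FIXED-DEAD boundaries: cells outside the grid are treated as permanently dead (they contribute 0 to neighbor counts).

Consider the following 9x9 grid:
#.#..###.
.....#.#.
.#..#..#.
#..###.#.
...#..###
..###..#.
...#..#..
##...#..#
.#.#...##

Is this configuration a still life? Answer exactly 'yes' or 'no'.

Answer: no

Derivation:
Compute generation 1 and compare to generation 0 (given above):
Generation 1:
.....#.#.
.#..##.##
...#...##
..##.#...
........#
..#.##..#
.#.#.###.
##..#.#.#
###....##
Cell (0,0) differs: gen0=1 vs gen1=0 -> NOT a still life.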